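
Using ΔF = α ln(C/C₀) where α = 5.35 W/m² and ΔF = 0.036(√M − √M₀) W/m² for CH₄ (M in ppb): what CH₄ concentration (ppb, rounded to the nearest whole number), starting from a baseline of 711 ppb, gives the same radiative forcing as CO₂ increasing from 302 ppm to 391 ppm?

CO₂ forcing: 5.35 × ln(391/302) = 5.35 × 0.258281 = 1.38180 W/m².
Set 0.036(√M − √711) = 1.38180: √M = 1.38180/0.036 + √711 = 38.3833 + 26.6646 = 65.0479.
M = (65.0479)² = 4231.23 ppb.

M ≈ 4231 ppb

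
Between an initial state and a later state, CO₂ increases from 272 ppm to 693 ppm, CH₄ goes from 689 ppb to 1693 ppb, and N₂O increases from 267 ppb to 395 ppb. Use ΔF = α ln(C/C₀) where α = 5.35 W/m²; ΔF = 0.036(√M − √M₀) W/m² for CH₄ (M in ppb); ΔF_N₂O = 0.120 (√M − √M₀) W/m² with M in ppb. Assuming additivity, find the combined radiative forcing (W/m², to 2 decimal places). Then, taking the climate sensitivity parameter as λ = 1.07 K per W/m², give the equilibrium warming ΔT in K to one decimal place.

CO₂: 5.35 × ln(693/272) = 5.35 × ln(2.54779) = 5.35 × 0.93523 = 5.0035 W/m².
CH₄: 0.036 × (√1693 − √689) = 0.036 × (41.1461 − 26.2488) = 0.036 × 14.8973 = 0.5363 W/m².
N₂O: 0.120 × (√395 − √267) = 0.120 × (19.8746 − 16.3401) = 0.120 × 3.5345 = 0.4241 W/m².
Total ΔF = 5.0035 + 0.5363 + 0.4241 = 5.9639 W/m².
ΔT = λ ΔF = 1.07 × 5.96 = 6.3772 K.

ΔF = 5.96 W/m²; ΔT = 6.4 K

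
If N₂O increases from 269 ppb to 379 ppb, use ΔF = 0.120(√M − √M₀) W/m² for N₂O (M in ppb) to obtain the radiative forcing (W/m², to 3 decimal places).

N₂O: 0.120 × (√379 − √269) = 0.120 × (19.4679 − 16.4012) = 0.120 × 3.0667 = 0.3680 W/m².

ΔF = 0.368 W/m²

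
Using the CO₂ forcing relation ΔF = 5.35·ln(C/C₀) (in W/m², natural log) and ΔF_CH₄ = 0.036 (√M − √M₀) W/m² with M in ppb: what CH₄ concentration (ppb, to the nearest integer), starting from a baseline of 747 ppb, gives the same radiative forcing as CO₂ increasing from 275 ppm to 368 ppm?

M ≈ 4988 ppb

CO₂ forcing: 5.35 × ln(368/275) = 5.35 × 0.291312 = 1.55852 W/m².
Set 0.036(√M − √747) = 1.55852: √M = 1.55852/0.036 + √747 = 43.2922 + 27.3313 = 70.6235.
M = (70.6235)² = 4987.68 ppb.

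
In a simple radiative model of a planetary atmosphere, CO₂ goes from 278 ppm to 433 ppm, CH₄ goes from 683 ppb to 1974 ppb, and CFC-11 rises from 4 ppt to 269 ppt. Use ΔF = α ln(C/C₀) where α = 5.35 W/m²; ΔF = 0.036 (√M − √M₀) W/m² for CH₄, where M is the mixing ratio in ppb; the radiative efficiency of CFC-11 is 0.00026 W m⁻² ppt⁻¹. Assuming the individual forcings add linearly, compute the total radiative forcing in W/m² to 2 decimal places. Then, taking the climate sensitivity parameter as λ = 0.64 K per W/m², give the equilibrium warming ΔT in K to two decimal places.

CO₂: 5.35 × ln(433/278) = 5.35 × ln(1.55755) = 5.35 × 0.44311 = 2.3706 W/m².
CH₄: 0.036 × (√1974 − √683) = 0.036 × (44.4297 − 26.1343) = 0.036 × 18.2954 = 0.6586 W/m².
CFC-11: ΔF = 0.00026 × (269 − 4) = 0.00026 × 265 = 0.0689 W/m².
Total ΔF = 2.3706 + 0.6586 + 0.0689 = 3.0981 W/m².
ΔT = λ ΔF = 0.64 × 3.10 = 1.9840 K.

ΔF = 3.10 W/m²; ΔT = 1.98 K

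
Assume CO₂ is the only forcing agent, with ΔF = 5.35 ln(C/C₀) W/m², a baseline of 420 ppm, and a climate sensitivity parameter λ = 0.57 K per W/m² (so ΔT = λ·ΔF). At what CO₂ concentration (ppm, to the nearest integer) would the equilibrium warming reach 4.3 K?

C ≈ 1720 ppm

Required forcing: ΔF = ΔT/λ = 4.3/0.57 = 7.5439 W/m².
Then ln(C/420) = ΔF/5.35 = 7.5439/5.35 = 1.41007.
So C = 420 × e^1.41007 = 420 × 4.09624 = 1720.42 ppm.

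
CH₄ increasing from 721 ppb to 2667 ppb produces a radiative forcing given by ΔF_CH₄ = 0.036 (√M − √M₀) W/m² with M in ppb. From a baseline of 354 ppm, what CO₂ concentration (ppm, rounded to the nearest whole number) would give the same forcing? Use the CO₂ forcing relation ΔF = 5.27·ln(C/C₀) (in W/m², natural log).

C ≈ 419 ppm

CH₄ forcing: 0.036 × (√2667 − √721) = 0.036 × (51.6430 − 26.8514) = 0.036 × 24.7916 = 0.89250 W/m².
Set 5.27 ln(C/354) = 0.89250: ln(C/354) = 0.89250/5.27 = 0.16935, so C = 354 × e^0.16935 = 354 × 1.18453 = 419.32 ppm.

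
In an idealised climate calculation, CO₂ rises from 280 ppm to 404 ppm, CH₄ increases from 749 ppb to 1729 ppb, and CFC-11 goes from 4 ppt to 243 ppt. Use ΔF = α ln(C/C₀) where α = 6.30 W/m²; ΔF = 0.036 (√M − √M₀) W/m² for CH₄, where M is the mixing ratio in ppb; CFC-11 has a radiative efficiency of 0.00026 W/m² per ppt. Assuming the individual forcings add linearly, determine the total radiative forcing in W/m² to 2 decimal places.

ΔF = 2.88 W/m²

CO₂: 6.30 × ln(404/280) = 6.30 × ln(1.44286) = 6.30 × 0.36663 = 2.3098 W/m².
CH₄: 0.036 × (√1729 − √749) = 0.036 × (41.5812 − 27.3679) = 0.036 × 14.2133 = 0.5117 W/m².
CFC-11: ΔF = 0.00026 × (243 − 4) = 0.00026 × 239 = 0.0621 W/m².
Total ΔF = 2.3098 + 0.5117 + 0.0621 = 2.8836 W/m².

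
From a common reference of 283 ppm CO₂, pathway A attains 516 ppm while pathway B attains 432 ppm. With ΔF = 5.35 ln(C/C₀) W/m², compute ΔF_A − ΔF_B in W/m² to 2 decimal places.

ΔF_A − ΔF_B = 0.95 W/m²

ΔF_A = 5.35 ln(516/283) = 5.35 × 0.60066 = 3.2135 W/m².
ΔF_B = 5.35 ln(432/283) = 5.35 × 0.42298 = 2.2629 W/m².
Difference: 3.2135 − 2.2629 = 0.9506 W/m².
(Equivalently, ΔF_A − ΔF_B = 5.35 ln(516/432) = 5.35 × 0.17768 = 0.9506 W/m².)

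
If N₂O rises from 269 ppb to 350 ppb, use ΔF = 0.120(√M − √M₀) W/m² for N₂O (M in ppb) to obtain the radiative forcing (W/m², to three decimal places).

N₂O: 0.120 × (√350 − √269) = 0.120 × (18.7083 − 16.4012) = 0.120 × 2.3071 = 0.2769 W/m².

ΔF = 0.277 W/m²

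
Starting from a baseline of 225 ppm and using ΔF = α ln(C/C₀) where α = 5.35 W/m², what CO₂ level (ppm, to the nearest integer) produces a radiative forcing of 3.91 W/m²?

C ≈ 467 ppm

Set 5.35 ln(C/225) = 3.91, so ln(C/225) = 3.91/5.35 = 0.73084.
Then C/225 = e^0.73084 = 2.07682, giving C = 225 × 2.07682 = 467.28 ppm.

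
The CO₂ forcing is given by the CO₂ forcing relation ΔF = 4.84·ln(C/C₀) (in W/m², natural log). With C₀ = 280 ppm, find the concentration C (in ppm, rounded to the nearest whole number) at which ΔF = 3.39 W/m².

C ≈ 564 ppm

Set 4.84 ln(C/280) = 3.39, so ln(C/280) = 3.39/4.84 = 0.70041.
Then C/280 = e^0.70041 = 2.01458, giving C = 280 × 2.01458 = 564.08 ppm.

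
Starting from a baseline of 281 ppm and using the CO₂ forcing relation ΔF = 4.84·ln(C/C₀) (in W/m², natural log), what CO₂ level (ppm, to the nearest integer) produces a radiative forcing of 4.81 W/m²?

C ≈ 759 ppm

Set 4.84 ln(C/281) = 4.81, so ln(C/281) = 4.81/4.84 = 0.99380.
Then C/281 = e^0.99380 = 2.70148, giving C = 281 × 2.70148 = 759.12 ppm.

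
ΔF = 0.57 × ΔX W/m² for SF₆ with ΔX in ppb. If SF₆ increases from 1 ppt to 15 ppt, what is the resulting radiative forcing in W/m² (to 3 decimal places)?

ΔF = 0.008 W/m²

SF₆: Δ = 15 − 1 = 14 ppt = 0.014 ppb; ΔF = 0.57 × 0.014 = 0.0080 W/m².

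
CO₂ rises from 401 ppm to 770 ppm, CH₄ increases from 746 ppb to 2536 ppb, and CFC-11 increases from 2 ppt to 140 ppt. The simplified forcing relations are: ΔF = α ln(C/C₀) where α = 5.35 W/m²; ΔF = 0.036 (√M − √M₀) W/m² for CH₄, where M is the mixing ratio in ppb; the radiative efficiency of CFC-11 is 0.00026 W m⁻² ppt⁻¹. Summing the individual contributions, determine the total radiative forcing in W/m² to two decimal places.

CO₂: 5.35 × ln(770/401) = 5.35 × ln(1.92020) = 5.35 × 0.65243 = 3.4905 W/m².
CH₄: 0.036 × (√2536 − √746) = 0.036 × (50.3587 − 27.3130) = 0.036 × 23.0457 = 0.8296 W/m².
CFC-11: ΔF = 0.00026 × (140 − 2) = 0.00026 × 138 = 0.0359 W/m².
Total ΔF = 3.4905 + 0.8296 + 0.0359 = 4.3560 W/m².

ΔF = 4.36 W/m²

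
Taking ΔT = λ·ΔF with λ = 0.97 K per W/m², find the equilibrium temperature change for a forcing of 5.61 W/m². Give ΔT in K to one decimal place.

ΔT = λ ΔF = 0.97 × 5.61 = 5.4417 K.

ΔT = 5.4 K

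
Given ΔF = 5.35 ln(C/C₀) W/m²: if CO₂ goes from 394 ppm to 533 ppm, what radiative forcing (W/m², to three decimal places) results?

ΔF = 1.617 W/m²

CO₂ absorption bands are partially saturated, so forcing scales with the logarithm of the concentration ratio.
CO₂: 5.35 × ln(533/394) = 5.35 × ln(1.35279) = 5.35 × 0.30217 = 1.6166 W/m².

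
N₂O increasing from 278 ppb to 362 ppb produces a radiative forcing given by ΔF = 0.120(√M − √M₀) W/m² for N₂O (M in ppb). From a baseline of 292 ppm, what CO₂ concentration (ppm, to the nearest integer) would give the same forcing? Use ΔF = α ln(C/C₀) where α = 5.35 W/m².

N₂O forcing: 0.120 × (√362 − √278) = 0.120 × (19.0263 − 16.6733) = 0.120 × 2.3530 = 0.28236 W/m².
Set 5.35 ln(C/292) = 0.28236: ln(C/292) = 0.28236/5.35 = 0.05278, so C = 292 × e^0.05278 = 292 × 1.05420 = 307.83 ppm.

C ≈ 308 ppm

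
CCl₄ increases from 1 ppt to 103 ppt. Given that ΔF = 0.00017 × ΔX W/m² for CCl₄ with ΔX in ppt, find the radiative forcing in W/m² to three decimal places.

ΔF = 0.017 W/m²

CCl₄: ΔF = 0.00017 × (103 − 1) = 0.00017 × 102 = 0.0173 W/m².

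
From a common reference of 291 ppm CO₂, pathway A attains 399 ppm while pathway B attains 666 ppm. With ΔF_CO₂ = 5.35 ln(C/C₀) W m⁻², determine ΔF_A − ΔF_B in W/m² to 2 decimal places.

ΔF_A − ΔF_B = -2.74 W/m²

ΔF_A = 5.35 ln(399/291) = 5.35 × 0.31564 = 1.6887 W/m².
ΔF_B = 5.35 ln(666/291) = 5.35 × 0.82797 = 4.4296 W/m².
Difference: 1.6887 − 4.4296 = -2.7409 W/m².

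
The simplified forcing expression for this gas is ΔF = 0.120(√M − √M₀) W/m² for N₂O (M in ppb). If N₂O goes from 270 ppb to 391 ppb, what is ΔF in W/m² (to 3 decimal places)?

ΔF = 0.401 W/m²

N₂O: 0.120 × (√391 − √270) = 0.120 × (19.7737 − 16.4317) = 0.120 × 3.3420 = 0.4010 W/m².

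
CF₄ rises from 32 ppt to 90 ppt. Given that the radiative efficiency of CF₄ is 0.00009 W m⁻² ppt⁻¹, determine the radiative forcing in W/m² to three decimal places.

ΔF = 0.005 W/m²

CF₄: ΔF = 0.00009 × (90 − 32) = 0.00009 × 58 = 0.0052 W/m².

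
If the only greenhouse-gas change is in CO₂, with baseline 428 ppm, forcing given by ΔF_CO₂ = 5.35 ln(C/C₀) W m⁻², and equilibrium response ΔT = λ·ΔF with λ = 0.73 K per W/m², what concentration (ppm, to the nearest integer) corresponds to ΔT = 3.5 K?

Required forcing: ΔF = ΔT/λ = 3.5/0.73 = 4.7945 W/m².
Then ln(C/428) = ΔF/5.35 = 4.7945/5.35 = 0.89617.
So C = 428 × e^0.89617 = 428 × 2.45020 = 1048.69 ppm.

C ≈ 1049 ppm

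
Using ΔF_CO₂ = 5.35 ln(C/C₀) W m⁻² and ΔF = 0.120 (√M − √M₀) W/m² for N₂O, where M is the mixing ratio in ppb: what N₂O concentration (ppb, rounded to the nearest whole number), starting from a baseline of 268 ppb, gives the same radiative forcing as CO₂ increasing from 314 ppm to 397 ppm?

M ≈ 720 ppb

CO₂ forcing: 5.35 × ln(397/314) = 5.35 × 0.234543 = 1.25481 W/m².
Set 0.120(√M − √268) = 1.25481: √M = 1.25481/0.120 + √268 = 10.4568 + 16.3707 = 26.8275.
M = (26.8275)² = 719.71 ppb.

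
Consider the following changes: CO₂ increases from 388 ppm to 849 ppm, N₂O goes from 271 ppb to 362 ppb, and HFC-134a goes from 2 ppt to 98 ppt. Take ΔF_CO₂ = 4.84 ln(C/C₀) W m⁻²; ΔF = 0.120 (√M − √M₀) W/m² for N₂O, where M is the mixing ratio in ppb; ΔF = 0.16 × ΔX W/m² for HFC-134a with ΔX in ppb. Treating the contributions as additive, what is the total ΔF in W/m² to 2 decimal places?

CO₂: 4.84 × ln(849/388) = 4.84 × ln(2.18814) = 4.84 × 0.78305 = 3.7900 W/m².
N₂O: 0.120 × (√362 − √271) = 0.120 × (19.0263 − 16.4621) = 0.120 × 2.5642 = 0.3077 W/m².
HFC-134a: Δ = 98 − 2 = 96 ppt = 0.096 ppb; ΔF = 0.16 × 0.096 = 0.0154 W/m².
Total ΔF = 3.7900 + 0.3077 + 0.0154 = 4.1131 W/m².

ΔF = 4.11 W/m²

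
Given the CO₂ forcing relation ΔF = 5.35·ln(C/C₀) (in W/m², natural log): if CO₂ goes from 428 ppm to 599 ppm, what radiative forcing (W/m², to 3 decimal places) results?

ΔF = 1.798 W/m²

CO₂: 5.35 × ln(599/428) = 5.35 × ln(1.39953) = 5.35 × 0.33614 = 1.7983 W/m².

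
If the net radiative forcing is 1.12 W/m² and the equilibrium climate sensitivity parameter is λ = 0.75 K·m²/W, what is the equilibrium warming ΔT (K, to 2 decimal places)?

ΔT = 0.84 K

ΔT = λ ΔF = 0.75 × 1.12 = 0.8400 K.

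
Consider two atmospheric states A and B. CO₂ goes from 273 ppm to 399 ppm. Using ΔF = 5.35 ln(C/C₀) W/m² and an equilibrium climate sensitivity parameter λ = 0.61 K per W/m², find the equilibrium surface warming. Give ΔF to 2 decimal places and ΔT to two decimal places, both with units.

CO₂: 5.35 × ln(399/273) = 5.35 × ln(1.46154) = 5.35 × 0.37949 = 2.0303 W/m².
ΔT = λ ΔF = 0.61 × 2.03 = 1.2383 K.

ΔF = 2.03 W/m²; ΔT = 1.24 K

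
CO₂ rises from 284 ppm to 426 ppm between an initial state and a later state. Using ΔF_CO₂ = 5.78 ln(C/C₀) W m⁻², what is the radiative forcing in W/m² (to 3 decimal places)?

ΔF = 2.344 W/m²

CO₂: 5.78 × ln(426/284) = 5.78 × ln(1.50000) = 5.78 × 0.40547 = 2.3436 W/m².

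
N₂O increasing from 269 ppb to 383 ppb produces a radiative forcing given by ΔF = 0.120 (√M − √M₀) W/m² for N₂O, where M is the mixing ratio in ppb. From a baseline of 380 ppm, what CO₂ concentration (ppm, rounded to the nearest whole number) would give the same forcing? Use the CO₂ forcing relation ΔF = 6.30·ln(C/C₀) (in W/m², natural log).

N₂O forcing: 0.120 × (√383 − √269) = 0.120 × (19.5704 − 16.4012) = 0.120 × 3.1692 = 0.38030 W/m².
Set 6.30 ln(C/380) = 0.38030: ln(C/380) = 0.38030/6.30 = 0.06037, so C = 380 × e^0.06037 = 380 × 1.06223 = 403.65 ppm.

C ≈ 404 ppm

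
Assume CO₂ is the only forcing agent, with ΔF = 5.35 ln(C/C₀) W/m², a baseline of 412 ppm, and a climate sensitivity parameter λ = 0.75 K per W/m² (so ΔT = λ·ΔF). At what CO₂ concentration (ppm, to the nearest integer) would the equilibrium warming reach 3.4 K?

Required forcing: ΔF = ΔT/λ = 3.4/0.75 = 4.5333 W/m².
Then ln(C/412) = ΔF/5.35 = 4.5333/5.35 = 0.84735.
So C = 412 × e^0.84735 = 412 × 2.33345 = 961.38 ppm.

C ≈ 961 ppm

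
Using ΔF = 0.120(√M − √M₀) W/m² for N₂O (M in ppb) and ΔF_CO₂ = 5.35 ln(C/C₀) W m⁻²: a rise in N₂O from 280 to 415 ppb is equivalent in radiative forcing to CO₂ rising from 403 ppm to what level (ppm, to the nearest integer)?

C ≈ 437 ppm

N₂O forcing: 0.120 × (√415 − √280) = 0.120 × (20.3715 − 16.7332) = 0.120 × 3.6383 = 0.43660 W/m².
Set 5.35 ln(C/403) = 0.43660: ln(C/403) = 0.43660/5.35 = 0.08161, so C = 403 × e^0.08161 = 403 × 1.08503 = 437.27 ppm.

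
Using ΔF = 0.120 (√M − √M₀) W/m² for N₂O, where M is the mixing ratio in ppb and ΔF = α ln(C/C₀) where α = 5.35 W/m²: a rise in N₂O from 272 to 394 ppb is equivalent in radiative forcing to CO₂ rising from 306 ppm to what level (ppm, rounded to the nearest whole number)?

N₂O forcing: 0.120 × (√394 − √272) = 0.120 × (19.8494 − 16.4924) = 0.120 × 3.3570 = 0.40284 W/m².
Set 5.35 ln(C/306) = 0.40284: ln(C/306) = 0.40284/5.35 = 0.07530, so C = 306 × e^0.07530 = 306 × 1.07821 = 329.93 ppm.

C ≈ 330 ppm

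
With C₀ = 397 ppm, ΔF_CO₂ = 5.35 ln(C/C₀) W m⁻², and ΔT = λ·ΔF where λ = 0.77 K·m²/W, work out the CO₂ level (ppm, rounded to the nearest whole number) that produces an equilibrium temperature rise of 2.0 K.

Required forcing: ΔF = ΔT/λ = 2.0/0.77 = 2.5974 W/m².
Then ln(C/397) = ΔF/5.35 = 2.5974/5.35 = 0.48550.
So C = 397 × e^0.48550 = 397 × 1.62499 = 645.12 ppm.

C ≈ 645 ppm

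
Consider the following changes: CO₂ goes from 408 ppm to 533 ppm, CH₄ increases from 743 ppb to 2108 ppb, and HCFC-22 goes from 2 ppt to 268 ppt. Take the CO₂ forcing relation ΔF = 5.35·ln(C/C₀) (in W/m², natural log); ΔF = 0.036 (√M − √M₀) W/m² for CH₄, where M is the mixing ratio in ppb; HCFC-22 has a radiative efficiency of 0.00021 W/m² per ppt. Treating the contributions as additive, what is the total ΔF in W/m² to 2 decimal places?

CO₂: 5.35 × ln(533/408) = 5.35 × ln(1.30637) = 5.35 × 0.26725 = 1.4298 W/m².
CH₄: 0.036 × (√2108 − √743) = 0.036 × (45.9130 − 27.2580) = 0.036 × 18.6550 = 0.6716 W/m².
HCFC-22: ΔF = 0.00021 × (268 − 2) = 0.00021 × 266 = 0.0559 W/m².
Total ΔF = 1.4298 + 0.6716 + 0.0559 = 2.1573 W/m².

ΔF = 2.16 W/m²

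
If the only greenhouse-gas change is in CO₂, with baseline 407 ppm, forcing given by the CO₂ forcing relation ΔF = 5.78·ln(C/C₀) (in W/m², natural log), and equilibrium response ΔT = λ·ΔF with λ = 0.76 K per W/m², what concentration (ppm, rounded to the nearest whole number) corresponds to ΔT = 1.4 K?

Required forcing: ΔF = ΔT/λ = 1.4/0.76 = 1.8421 W/m².
Then ln(C/407) = ΔF/5.78 = 1.8421/5.78 = 0.31870.
So C = 407 × e^0.31870 = 407 × 1.37534 = 559.76 ppm.

C ≈ 560 ppm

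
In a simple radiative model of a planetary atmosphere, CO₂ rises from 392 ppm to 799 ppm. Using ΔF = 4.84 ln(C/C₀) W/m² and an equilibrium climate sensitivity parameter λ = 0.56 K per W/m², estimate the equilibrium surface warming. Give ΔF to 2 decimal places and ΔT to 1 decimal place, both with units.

ΔF = 3.45 W/m²; ΔT = 1.9 K

CO₂: 4.84 × ln(799/392) = 4.84 × ln(2.03827) = 4.84 × 0.71210 = 3.4466 W/m².
ΔT = λ ΔF = 0.56 × 3.45 = 1.9320 K.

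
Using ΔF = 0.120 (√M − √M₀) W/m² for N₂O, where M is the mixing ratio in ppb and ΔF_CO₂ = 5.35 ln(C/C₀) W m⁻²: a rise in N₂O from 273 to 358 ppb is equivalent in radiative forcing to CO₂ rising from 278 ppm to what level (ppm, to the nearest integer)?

N₂O forcing: 0.120 × (√358 − √273) = 0.120 × (18.9209 − 16.5227) = 0.120 × 2.3982 = 0.28778 W/m².
Set 5.35 ln(C/278) = 0.28778: ln(C/278) = 0.28778/5.35 = 0.05379, so C = 278 × e^0.05379 = 278 × 1.05526 = 293.36 ppm.

C ≈ 293 ppm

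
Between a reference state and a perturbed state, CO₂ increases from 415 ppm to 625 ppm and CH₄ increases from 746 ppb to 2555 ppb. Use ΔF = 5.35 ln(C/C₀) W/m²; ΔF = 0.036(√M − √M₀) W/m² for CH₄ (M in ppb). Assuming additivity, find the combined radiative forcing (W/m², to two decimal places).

ΔF = 3.03 W/m²

CO₂: 5.35 × ln(625/415) = 5.35 × ln(1.50602) = 5.35 × 0.40947 = 2.1907 W/m².
CH₄: 0.036 × (√2555 − √746) = 0.036 × (50.5470 − 27.3130) = 0.036 × 23.2340 = 0.8364 W/m².
Total ΔF = 2.1907 + 0.8364 = 3.0271 W/m².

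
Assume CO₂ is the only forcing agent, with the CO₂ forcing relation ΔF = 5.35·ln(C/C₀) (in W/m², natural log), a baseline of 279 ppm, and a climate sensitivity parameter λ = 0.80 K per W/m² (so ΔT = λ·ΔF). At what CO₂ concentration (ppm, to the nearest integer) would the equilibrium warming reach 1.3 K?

Required forcing: ΔF = ΔT/λ = 1.3/0.80 = 1.6250 W/m².
Then ln(C/279) = ΔF/5.35 = 1.6250/5.35 = 0.30374.
So C = 279 × e^0.30374 = 279 × 1.35492 = 378.02 ppm.

C ≈ 378 ppm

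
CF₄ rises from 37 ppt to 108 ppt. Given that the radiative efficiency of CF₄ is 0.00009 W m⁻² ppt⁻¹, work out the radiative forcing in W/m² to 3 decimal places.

ΔF = 0.006 W/m²

CF₄: ΔF = 0.00009 × (108 − 37) = 0.00009 × 71 = 0.0064 W/m².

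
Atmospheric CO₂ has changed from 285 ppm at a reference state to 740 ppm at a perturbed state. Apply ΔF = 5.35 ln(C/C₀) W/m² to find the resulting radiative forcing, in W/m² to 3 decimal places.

CO₂: 5.35 × ln(740/285) = 5.35 × ln(2.59649) = 5.35 × 0.95416 = 5.1048 W/m².

ΔF = 5.105 W/m²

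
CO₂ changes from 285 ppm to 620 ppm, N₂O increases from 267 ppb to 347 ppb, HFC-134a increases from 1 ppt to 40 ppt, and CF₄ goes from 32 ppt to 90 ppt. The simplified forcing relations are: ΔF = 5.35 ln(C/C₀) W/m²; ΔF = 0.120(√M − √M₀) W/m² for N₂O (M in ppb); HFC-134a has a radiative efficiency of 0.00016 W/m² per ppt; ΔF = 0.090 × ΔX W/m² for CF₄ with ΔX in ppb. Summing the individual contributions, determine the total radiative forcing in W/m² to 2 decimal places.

CO₂: 5.35 × ln(620/285) = 5.35 × ln(2.17544) = 5.35 × 0.77723 = 4.1582 W/m².
N₂O: 0.120 × (√347 − √267) = 0.120 × (18.6279 − 16.3401) = 0.120 × 2.2878 = 0.2745 W/m².
HFC-134a: ΔF = 0.00016 × (40 − 1) = 0.00016 × 39 = 0.0062 W/m².
CF₄: Δ = 90 − 32 = 58 ppt = 0.058 ppb; ΔF = 0.090 × 0.058 = 0.0052 W/m².
Total ΔF = 4.1582 + 0.2745 + 0.0062 + 0.0052 = 4.4441 W/m².

ΔF = 4.44 W/m²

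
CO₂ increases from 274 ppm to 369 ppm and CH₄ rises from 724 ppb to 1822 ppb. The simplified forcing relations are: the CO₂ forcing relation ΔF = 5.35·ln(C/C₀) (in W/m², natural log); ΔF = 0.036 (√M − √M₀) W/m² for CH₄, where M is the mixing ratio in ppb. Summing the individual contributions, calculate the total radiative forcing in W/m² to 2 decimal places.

ΔF = 2.16 W/m²

CO₂: 5.35 × ln(369/274) = 5.35 × ln(1.34672) = 5.35 × 0.29767 = 1.5925 W/m².
CH₄: 0.036 × (√1822 − √724) = 0.036 × (42.6849 − 26.9072) = 0.036 × 15.7777 = 0.5680 W/m².
Total ΔF = 1.5925 + 0.5680 = 2.1605 W/m².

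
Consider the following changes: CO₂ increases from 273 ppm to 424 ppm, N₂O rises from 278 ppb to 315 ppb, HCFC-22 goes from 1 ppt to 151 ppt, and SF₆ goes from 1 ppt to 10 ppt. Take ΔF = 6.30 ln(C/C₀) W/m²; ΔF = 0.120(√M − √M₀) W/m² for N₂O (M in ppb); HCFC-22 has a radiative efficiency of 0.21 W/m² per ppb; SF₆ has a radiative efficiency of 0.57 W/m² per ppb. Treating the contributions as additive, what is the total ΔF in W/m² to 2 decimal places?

ΔF = 2.94 W/m²

CO₂: 6.30 × ln(424/273) = 6.30 × ln(1.55311) = 6.30 × 0.44026 = 2.7736 W/m².
N₂O: 0.120 × (√315 − √278) = 0.120 × (17.7482 − 16.6733) = 0.120 × 1.0749 = 0.1290 W/m².
HCFC-22: Δ = 151 − 1 = 150 ppt = 0.150 ppb; ΔF = 0.21 × 0.150 = 0.0315 W/m².
SF₆: Δ = 10 − 1 = 9 ppt = 0.009 ppb; ΔF = 0.57 × 0.009 = 0.0051 W/m².
Total ΔF = 2.7736 + 0.1290 + 0.0315 + 0.0051 = 2.9392 W/m².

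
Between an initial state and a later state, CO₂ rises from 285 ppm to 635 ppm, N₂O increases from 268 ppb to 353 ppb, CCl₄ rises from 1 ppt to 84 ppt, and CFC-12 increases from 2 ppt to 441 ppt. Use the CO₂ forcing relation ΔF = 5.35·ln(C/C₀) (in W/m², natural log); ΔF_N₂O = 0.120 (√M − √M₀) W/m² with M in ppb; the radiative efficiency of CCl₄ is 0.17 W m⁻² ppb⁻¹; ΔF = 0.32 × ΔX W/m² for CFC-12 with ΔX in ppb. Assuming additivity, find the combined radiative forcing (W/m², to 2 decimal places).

CO₂: 5.35 × ln(635/285) = 5.35 × ln(2.22807) = 5.35 × 0.80114 = 4.2861 W/m².
N₂O: 0.120 × (√353 − √268) = 0.120 × (18.7883 − 16.3707) = 0.120 × 2.4176 = 0.2901 W/m².
CCl₄: Δ = 84 − 1 = 83 ppt = 0.083 ppb; ΔF = 0.17 × 0.083 = 0.0141 W/m².
CFC-12: Δ = 441 − 2 = 439 ppt = 0.439 ppb; ΔF = 0.32 × 0.439 = 0.1405 W/m².
Total ΔF = 4.2861 + 0.2901 + 0.0141 + 0.1405 = 4.7308 W/m².

ΔF = 4.73 W/m²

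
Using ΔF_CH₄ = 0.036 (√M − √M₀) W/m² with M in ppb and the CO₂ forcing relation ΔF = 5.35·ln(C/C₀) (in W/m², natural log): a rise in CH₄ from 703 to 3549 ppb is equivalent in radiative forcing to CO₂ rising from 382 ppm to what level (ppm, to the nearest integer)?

C ≈ 477 ppm

CH₄ forcing: 0.036 × (√3549 − √703) = 0.036 × (59.5735 − 26.5141) = 0.036 × 33.0594 = 1.19014 W/m².
Set 5.35 ln(C/382) = 1.19014: ln(C/382) = 1.19014/5.35 = 0.22246, so C = 382 × e^0.22246 = 382 × 1.24915 = 477.18 ppm.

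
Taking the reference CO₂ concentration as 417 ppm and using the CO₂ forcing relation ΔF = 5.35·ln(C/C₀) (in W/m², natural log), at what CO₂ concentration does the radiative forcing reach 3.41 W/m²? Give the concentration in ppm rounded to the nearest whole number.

Set 5.35 ln(C/417) = 3.41, so ln(C/417) = 3.41/5.35 = 0.63738.
Then C/417 = e^0.63738 = 1.89152, giving C = 417 × 1.89152 = 788.76 ppm.

C ≈ 789 ppm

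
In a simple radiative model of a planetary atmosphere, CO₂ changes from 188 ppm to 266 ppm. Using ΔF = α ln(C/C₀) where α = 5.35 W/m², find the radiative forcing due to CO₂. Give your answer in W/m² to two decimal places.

ΔF = 1.86 W/m²

CO₂ absorption bands are partially saturated, so forcing scales with the logarithm of the concentration ratio.
CO₂: 5.35 × ln(266/188) = 5.35 × ln(1.41489) = 5.35 × 0.34705 = 1.8567 W/m².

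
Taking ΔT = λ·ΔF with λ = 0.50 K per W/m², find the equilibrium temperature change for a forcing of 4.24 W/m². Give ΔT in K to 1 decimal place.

ΔT = 2.1 K

ΔT = λ ΔF = 0.50 × 4.24 = 2.1200 K.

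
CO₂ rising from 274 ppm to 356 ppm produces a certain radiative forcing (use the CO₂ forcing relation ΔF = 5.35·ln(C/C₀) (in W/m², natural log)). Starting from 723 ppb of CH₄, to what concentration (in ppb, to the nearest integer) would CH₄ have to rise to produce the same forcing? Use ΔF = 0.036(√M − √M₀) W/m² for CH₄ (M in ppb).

CO₂ forcing: 5.35 × ln(356/274) = 5.35 × 0.261803 = 1.40065 W/m².
Set 0.036(√M − √723) = 1.40065: √M = 1.40065/0.036 + √723 = 38.9069 + 26.8887 = 65.7956.
M = (65.7956)² = 4329.06 ppb.

M ≈ 4329 ppb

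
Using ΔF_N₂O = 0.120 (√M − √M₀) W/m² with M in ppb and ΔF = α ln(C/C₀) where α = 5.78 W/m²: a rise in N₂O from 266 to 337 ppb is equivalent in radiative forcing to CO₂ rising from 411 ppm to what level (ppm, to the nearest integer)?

C ≈ 429 ppm

N₂O forcing: 0.120 × (√337 − √266) = 0.120 × (18.3576 − 16.3095) = 0.120 × 2.0481 = 0.24577 W/m².
Set 5.78 ln(C/411) = 0.24577: ln(C/411) = 0.24577/5.78 = 0.04252, so C = 411 × e^0.04252 = 411 × 1.04344 = 428.85 ppm.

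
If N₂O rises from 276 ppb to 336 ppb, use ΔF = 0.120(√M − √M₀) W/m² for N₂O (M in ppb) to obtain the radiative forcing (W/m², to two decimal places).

ΔF = 0.21 W/m²

N₂O: 0.120 × (√336 − √276) = 0.120 × (18.3303 − 16.6132) = 0.120 × 1.7171 = 0.2061 W/m².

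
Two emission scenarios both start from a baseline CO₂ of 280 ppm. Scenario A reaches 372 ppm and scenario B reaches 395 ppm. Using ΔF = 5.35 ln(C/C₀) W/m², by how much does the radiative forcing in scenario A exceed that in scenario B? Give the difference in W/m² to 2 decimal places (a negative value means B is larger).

ΔF_A − ΔF_B = -0.32 W/m²

ΔF_A = 5.35 ln(372/280) = 5.35 × 0.28410 = 1.5199 W/m².
ΔF_B = 5.35 ln(395/280) = 5.35 × 0.34410 = 1.8409 W/m².
Difference: 1.5199 − 1.8409 = -0.3210 W/m².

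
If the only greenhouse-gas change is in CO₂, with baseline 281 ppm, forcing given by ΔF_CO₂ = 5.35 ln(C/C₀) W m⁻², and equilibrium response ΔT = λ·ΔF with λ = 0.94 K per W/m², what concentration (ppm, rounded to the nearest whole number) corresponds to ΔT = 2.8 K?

C ≈ 490 ppm

Required forcing: ΔF = ΔT/λ = 2.8/0.94 = 2.9787 W/m².
Then ln(C/281) = ΔF/5.35 = 2.9787/5.35 = 0.55677.
So C = 281 × e^0.55677 = 281 × 1.74503 = 490.35 ppm.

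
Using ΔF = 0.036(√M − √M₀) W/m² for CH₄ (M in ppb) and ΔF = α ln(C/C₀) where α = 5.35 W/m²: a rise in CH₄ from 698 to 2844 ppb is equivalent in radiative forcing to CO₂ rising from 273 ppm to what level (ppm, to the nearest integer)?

C ≈ 327 ppm

CH₄ forcing: 0.036 × (√2844 − √698) = 0.036 × (53.3292 − 26.4197) = 0.036 × 26.9095 = 0.96874 W/m².
Set 5.35 ln(C/273) = 0.96874: ln(C/273) = 0.96874/5.35 = 0.18107, so C = 273 × e^0.18107 = 273 × 1.19850 = 327.19 ppm.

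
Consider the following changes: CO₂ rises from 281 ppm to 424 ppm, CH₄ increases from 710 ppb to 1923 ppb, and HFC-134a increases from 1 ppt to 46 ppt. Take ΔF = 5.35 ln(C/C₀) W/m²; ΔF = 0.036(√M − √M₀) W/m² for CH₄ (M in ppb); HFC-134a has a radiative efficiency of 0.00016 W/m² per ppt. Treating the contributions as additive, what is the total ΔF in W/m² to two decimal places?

ΔF = 2.83 W/m²

CO₂: 5.35 × ln(424/281) = 5.35 × ln(1.50890) = 5.35 × 0.41138 = 2.2009 W/m².
CH₄: 0.036 × (√1923 − √710) = 0.036 × (43.8520 − 26.6458) = 0.036 × 17.2062 = 0.6194 W/m².
HFC-134a: ΔF = 0.00016 × (46 − 1) = 0.00016 × 45 = 0.0072 W/m².
Total ΔF = 2.2009 + 0.6194 + 0.0072 = 2.8275 W/m².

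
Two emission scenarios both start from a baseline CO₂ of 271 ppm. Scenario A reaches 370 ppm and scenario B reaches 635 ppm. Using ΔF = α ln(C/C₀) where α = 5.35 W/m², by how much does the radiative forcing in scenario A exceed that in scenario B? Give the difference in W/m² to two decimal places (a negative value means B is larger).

ΔF_A = 5.35 ln(370/271) = 5.35 × 0.31138 = 1.6659 W/m².
ΔF_B = 5.35 ln(635/271) = 5.35 × 0.85151 = 4.5556 W/m².
Difference: 1.6659 − 4.5556 = -2.8897 W/m².

ΔF_A − ΔF_B = -2.89 W/m²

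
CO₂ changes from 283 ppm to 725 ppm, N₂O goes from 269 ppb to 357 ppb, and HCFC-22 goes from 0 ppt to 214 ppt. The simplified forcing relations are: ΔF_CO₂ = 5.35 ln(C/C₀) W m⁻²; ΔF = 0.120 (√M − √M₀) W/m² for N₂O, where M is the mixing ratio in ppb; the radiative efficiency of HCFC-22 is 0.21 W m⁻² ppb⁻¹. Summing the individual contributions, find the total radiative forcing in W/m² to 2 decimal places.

ΔF = 5.38 W/m²

CO₂: 5.35 × ln(725/283) = 5.35 × ln(2.56184) = 5.35 × 0.94073 = 5.0329 W/m².
N₂O: 0.120 × (√357 − √269) = 0.120 × (18.8944 − 16.4012) = 0.120 × 2.4932 = 0.2992 W/m².
HCFC-22: Δ = 214 − 0 = 214 ppt = 0.214 ppb; ΔF = 0.21 × 0.214 = 0.0449 W/m².
Total ΔF = 5.0329 + 0.2992 + 0.0449 = 5.3770 W/m².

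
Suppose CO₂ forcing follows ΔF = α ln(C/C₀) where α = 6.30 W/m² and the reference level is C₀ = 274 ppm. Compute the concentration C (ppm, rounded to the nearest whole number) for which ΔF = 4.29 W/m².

Set 6.30 ln(C/274) = 4.29, so ln(C/274) = 4.29/6.30 = 0.68095.
Then C/274 = e^0.68095 = 1.97575, giving C = 274 × 1.97575 = 541.36 ppm.

C ≈ 541 ppm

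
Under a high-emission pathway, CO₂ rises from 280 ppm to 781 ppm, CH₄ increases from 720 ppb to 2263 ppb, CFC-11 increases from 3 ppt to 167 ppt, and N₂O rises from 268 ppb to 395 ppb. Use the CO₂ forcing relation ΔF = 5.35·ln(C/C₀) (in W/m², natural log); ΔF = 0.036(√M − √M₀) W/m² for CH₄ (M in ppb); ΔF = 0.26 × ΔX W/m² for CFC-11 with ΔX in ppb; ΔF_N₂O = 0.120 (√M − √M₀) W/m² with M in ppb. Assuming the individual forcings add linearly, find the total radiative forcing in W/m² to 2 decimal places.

CO₂: 5.35 × ln(781/280) = 5.35 × ln(2.78929) = 5.35 × 1.02579 = 5.4880 W/m².
CH₄: 0.036 × (√2263 − √720) = 0.036 × (47.5710 − 26.8328) = 0.036 × 20.7382 = 0.7466 W/m².
CFC-11: Δ = 167 − 3 = 164 ppt = 0.164 ppb; ΔF = 0.26 × 0.164 = 0.0426 W/m².
N₂O: 0.120 × (√395 − √268) = 0.120 × (19.8746 − 16.3707) = 0.120 × 3.5039 = 0.4205 W/m².
Total ΔF = 5.4880 + 0.7466 + 0.0426 + 0.4205 = 6.6977 W/m².

ΔF = 6.70 W/m²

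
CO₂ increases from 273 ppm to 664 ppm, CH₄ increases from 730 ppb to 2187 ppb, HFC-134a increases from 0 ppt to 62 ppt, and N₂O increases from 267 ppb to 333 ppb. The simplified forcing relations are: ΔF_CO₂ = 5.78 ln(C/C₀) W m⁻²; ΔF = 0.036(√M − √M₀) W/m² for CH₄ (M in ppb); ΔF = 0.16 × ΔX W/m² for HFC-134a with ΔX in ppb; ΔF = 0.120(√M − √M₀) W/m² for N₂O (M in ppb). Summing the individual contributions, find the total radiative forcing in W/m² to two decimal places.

ΔF = 6.09 W/m²

CO₂: 5.78 × ln(664/273) = 5.78 × ln(2.43223) = 5.78 × 0.88881 = 5.1373 W/m².
CH₄: 0.036 × (√2187 − √730) = 0.036 × (46.7654 − 27.0185) = 0.036 × 19.7469 = 0.7109 W/m².
HFC-134a: Δ = 62 − 0 = 62 ppt = 0.062 ppb; ΔF = 0.16 × 0.062 = 0.0099 W/m².
N₂O: 0.120 × (√333 − √267) = 0.120 × (18.2483 − 16.3401) = 0.120 × 1.9082 = 0.2290 W/m².
Total ΔF = 5.1373 + 0.7109 + 0.0099 + 0.2290 = 6.0871 W/m².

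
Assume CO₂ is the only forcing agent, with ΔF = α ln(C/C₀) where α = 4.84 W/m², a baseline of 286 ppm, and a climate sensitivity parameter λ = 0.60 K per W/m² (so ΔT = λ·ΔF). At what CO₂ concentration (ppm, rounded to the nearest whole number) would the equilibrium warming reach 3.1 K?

Required forcing: ΔF = ΔT/λ = 3.1/0.60 = 5.1667 W/m².
Then ln(C/286) = ΔF/4.84 = 5.1667/4.84 = 1.06750.
So C = 286 × e^1.06750 = 286 × 2.90810 = 831.72 ppm.

C ≈ 832 ppm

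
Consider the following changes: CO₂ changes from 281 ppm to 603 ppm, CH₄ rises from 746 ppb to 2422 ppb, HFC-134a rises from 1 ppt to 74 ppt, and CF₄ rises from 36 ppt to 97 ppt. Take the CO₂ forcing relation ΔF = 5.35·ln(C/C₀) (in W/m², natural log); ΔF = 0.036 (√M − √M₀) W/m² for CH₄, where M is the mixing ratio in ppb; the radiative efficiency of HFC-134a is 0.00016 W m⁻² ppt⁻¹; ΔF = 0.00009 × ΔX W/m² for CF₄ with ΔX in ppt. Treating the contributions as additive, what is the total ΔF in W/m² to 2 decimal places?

CO₂: 5.35 × ln(603/281) = 5.35 × ln(2.14591) = 5.35 × 0.76356 = 4.0850 W/m².
CH₄: 0.036 × (√2422 − √746) = 0.036 × (49.2138 − 27.3130) = 0.036 × 21.9008 = 0.7884 W/m².
HFC-134a: ΔF = 0.00016 × (74 − 1) = 0.00016 × 73 = 0.0117 W/m².
CF₄: ΔF = 0.00009 × (97 − 36) = 0.00009 × 61 = 0.0055 W/m².
Total ΔF = 4.0850 + 0.7884 + 0.0117 + 0.0055 = 4.8906 W/m².

ΔF = 4.89 W/m²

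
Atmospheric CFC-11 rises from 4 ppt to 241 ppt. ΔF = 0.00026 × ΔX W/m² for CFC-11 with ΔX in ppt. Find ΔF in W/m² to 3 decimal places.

CFC-11: ΔF = 0.00026 × (241 − 4) = 0.00026 × 237 = 0.0616 W/m².

ΔF = 0.062 W/m²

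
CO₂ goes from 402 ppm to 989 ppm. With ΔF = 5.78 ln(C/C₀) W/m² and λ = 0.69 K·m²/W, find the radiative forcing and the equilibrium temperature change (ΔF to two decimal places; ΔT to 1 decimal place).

CO₂: 5.78 × ln(989/402) = 5.78 × ln(2.46020) = 5.78 × 0.90024 = 5.2034 W/m².
ΔT = λ ΔF = 0.69 × 5.20 = 3.5880 K.

ΔF = 5.20 W/m²; ΔT = 3.6 K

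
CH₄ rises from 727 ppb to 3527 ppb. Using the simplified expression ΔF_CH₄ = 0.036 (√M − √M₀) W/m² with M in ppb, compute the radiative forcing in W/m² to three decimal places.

CH₄: 0.036 × (√3527 − √727) = 0.036 × (59.3886 − 26.9629) = 0.036 × 32.4257 = 1.1673 W/m².

ΔF = 1.167 W/m²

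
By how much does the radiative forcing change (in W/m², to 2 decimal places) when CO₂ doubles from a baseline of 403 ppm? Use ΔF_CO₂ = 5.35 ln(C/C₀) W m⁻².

ΔF = 3.71 W/m²

ΔF = 5.35 × ln(2) = 5.35 × 0.69315 = 3.7084 W/m².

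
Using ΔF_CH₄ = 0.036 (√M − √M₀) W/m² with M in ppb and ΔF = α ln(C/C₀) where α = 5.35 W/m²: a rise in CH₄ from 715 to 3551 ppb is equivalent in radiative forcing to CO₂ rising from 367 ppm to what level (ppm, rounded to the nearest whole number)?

C ≈ 458 ppm

CH₄ forcing: 0.036 × (√3551 − √715) = 0.036 × (59.5903 − 26.7395) = 0.036 × 32.8508 = 1.18263 W/m².
Set 5.35 ln(C/367) = 1.18263: ln(C/367) = 1.18263/5.35 = 0.22105, so C = 367 × e^0.22105 = 367 × 1.24739 = 457.79 ppm.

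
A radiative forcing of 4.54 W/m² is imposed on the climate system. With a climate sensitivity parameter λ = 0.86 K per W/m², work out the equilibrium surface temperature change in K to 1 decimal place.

ΔT = 3.9 K

ΔT = λ ΔF = 0.86 × 4.54 = 3.9044 K.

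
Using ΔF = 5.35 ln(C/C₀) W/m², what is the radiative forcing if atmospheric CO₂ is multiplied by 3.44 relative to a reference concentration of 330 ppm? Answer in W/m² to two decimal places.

Because the forcing depends only on the ratio C/C₀, the initial concentration does not enter.
ΔF = 5.35 × ln(3.44) = 5.35 × 1.23547 = 6.6098 W/m².

ΔF = 6.61 W/m²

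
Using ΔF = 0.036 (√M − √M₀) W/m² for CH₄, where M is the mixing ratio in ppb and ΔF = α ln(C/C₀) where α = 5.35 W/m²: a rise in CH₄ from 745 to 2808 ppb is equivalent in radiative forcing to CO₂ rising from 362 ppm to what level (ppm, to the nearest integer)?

CH₄ forcing: 0.036 × (√2808 − √745) = 0.036 × (52.9906 − 27.2947) = 0.036 × 25.6959 = 0.92505 W/m².
Set 5.35 ln(C/362) = 0.92505: ln(C/362) = 0.92505/5.35 = 0.17291, so C = 362 × e^0.17291 = 362 × 1.18876 = 430.33 ppm.

C ≈ 430 ppm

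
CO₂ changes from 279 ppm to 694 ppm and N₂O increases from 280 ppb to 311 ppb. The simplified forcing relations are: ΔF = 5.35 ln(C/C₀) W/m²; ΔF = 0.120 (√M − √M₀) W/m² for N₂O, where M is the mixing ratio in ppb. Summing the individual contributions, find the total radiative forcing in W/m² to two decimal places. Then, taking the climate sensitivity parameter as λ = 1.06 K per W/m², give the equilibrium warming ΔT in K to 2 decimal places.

ΔF = 4.98 W/m²; ΔT = 5.28 K

CO₂: 5.35 × ln(694/279) = 5.35 × ln(2.48746) = 5.35 × 0.91126 = 4.8752 W/m².
N₂O: 0.120 × (√311 − √280) = 0.120 × (17.6352 − 16.7332) = 0.120 × 0.9020 = 0.1082 W/m².
Total ΔF = 4.8752 + 0.1082 = 4.9834 W/m².
ΔT = λ ΔF = 1.06 × 4.98 = 5.2788 K.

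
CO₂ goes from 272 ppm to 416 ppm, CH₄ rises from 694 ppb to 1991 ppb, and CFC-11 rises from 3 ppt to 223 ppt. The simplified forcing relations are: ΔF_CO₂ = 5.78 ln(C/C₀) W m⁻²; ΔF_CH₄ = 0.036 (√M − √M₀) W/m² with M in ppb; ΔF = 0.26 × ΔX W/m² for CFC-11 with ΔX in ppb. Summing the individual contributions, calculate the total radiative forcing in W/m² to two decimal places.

CO₂: 5.78 × ln(416/272) = 5.78 × ln(1.52941) = 5.78 × 0.42488 = 2.4558 W/m².
CH₄: 0.036 × (√1991 − √694) = 0.036 × (44.6206 − 26.3439) = 0.036 × 18.2767 = 0.6580 W/m².
CFC-11: Δ = 223 − 3 = 220 ppt = 0.220 ppb; ΔF = 0.26 × 0.220 = 0.0572 W/m².
Total ΔF = 2.4558 + 0.6580 + 0.0572 = 3.1710 W/m².

ΔF = 3.17 W/m²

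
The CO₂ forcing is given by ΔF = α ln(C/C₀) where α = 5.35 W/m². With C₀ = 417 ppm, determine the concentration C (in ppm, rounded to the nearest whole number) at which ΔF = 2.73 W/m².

C ≈ 695 ppm

Set 5.35 ln(C/417) = 2.73, so ln(C/417) = 2.73/5.35 = 0.51028.
Then C/417 = e^0.51028 = 1.66576, giving C = 417 × 1.66576 = 694.62 ppm.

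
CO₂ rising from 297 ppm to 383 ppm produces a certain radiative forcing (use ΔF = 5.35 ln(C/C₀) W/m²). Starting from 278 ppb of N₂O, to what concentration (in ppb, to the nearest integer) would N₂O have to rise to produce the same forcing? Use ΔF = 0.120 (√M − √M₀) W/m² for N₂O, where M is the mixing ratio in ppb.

M ≈ 785 ppb

CO₂ forcing: 5.35 × ln(383/297) = 5.35 × 0.254303 = 1.36052 W/m².
Set 0.120(√M − √278) = 1.36052: √M = 1.36052/0.120 + √278 = 11.3377 + 16.6733 = 28.0110.
M = (28.0110)² = 784.62 ppb.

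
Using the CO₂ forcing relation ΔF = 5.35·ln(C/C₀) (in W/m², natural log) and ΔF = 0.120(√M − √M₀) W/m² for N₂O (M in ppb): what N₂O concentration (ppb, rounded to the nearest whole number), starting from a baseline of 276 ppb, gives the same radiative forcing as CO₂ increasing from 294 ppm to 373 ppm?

CO₂ forcing: 5.35 × ln(373/294) = 5.35 × 0.237999 = 1.27329 W/m².
Set 0.120(√M − √276) = 1.27329: √M = 1.27329/0.120 + √276 = 10.6108 + 16.6132 = 27.2240.
M = (27.2240)² = 741.15 ppb.

M ≈ 741 ppb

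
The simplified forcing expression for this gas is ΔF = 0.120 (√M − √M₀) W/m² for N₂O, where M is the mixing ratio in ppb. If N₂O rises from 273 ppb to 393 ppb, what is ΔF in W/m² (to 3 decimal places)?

N₂O: 0.120 × (√393 − √273) = 0.120 × (19.8242 − 16.5227) = 0.120 × 3.3015 = 0.3962 W/m².

ΔF = 0.396 W/m²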